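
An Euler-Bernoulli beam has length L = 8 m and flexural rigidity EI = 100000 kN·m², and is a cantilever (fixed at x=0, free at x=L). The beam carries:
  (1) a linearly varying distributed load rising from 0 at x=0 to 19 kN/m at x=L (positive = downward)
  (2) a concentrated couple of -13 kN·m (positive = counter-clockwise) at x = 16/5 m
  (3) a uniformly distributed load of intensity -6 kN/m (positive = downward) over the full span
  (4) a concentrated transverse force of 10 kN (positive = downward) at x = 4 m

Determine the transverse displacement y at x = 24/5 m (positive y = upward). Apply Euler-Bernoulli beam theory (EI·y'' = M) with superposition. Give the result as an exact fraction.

Load 1 — triangular load w₀=19 kN/m (0→w₀ over full span):
  y_1 = (w₀Lx³/12-w₀L²x²/6-w₀x⁵/(120L))/EI = (19·8·(24/5)³/12-19·8²·(24/5)²/6-19·(24/5)⁵/(120·8))/100000 = -1620624/48828125 m
Load 2 — applied couple M₀=-13 kN·m at a=16/5 m (b=L-a=24/5):
  y_2 = M₀a(2x-a)/(2EI)  [x>a] = (-13)·(16/5)·(2·(24/5)-(16/5))/(2·100000) = -104/78125 m
Load 3 — uniform load w=-6 kN/m over full span:
  y_3 = -wx²(x²-4Lx+6L²)/(24EI) = -(-6)·(24/5)²·((24/5)²-4·8·(24/5)+6·8²)/(24·100000) = 28512/1953125 m
Load 4 — point force P=10 kN at a=4 m (b=L-a=4):
  y_4 = -Pa²(3x-a)/(6EI)  [x>a] = -10·4²·(3·(24/5)-4)/(6·100000) = -26/9375 m
Superposition: y = Σ y_i = -3324722/146484375 m ≈ -0.022697 m

y(24/5) = -3324722/146484375 m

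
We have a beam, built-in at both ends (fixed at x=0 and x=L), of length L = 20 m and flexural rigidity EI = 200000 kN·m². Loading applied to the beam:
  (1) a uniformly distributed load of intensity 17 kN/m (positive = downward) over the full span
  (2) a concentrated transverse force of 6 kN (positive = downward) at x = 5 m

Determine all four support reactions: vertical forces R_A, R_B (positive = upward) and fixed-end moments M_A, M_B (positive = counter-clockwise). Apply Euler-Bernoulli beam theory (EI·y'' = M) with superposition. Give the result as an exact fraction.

R_A = 2801/16 kN, M_A = 14005/24 kN·m, R_B = 2735/16 kN, M_B = -13735/24 kN·m

Load 1 — uniform load w=17 kN/m over full span:
  R_A = wL/2 = 17·20/2 = 170 kN
  M_A = wL²/12 = 17·20²/12 = 1700/3 kN·m
  R_B = wL/2 = 17·20/2 = 170 kN
  M_B = -wL²/12 = -17·20²/12 = -1700/3 kN·m
Load 2 — point force P=6 kN at a=5 m (b=L-a=15):
  R_A = Pb²(3a+b)/L³ = 6·15²·(3·5+15)/20³ = 81/16 kN
  M_A = Pab²/L² = 6·5·15²/20² = 135/8 kN·m
  R_B = Pa²(a+3b)/L³ = 6·5²·(5+3·15)/20³ = 15/16 kN
  M_B = -Pa²b/L² = -6·5²·15/20² = -45/8 kN·m
Superposition: R_A = 2801/16 kN, M_A = 14005/24 kN·m, R_B = 2735/16 kN, M_B = -13735/24 kN·m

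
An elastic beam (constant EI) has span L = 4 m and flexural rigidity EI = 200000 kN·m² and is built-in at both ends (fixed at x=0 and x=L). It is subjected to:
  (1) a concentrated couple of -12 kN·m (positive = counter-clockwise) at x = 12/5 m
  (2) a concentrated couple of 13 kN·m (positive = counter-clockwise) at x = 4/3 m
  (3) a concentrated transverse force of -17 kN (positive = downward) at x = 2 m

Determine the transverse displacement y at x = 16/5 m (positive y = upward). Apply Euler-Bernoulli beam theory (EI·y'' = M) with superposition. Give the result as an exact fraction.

y(16/5) = 20527/1406250000 m

Load 1 — applied couple M₀=-12 kN·m at a=12/5 m (b=L-a=8/5):
  y_1 = (R_Ax³/6 - M_Ax²/2 - M₀(x-a)²/2)/EI  [x>a] with R_A=-108/25, M_A=-96/25 = ((-108/25)·(16/5)³/6 - (-96/25)·(16/5)²/2 - (-12)·((16/5)-(12/5))²/2)/200000 = -9/19531250 m
Load 2 — applied couple M₀=13 kN·m at a=4/3 m (b=L-a=8/3):
  y_2 = (R_Ax³/6 - M_Ax²/2 - M₀(x-a)²/2)/EI  [x>a] with R_A=13/3, M_A=0 = ((13/3)·(16/5)³/6 - 0·(16/5)²/2 - 13·((16/5)-(4/3))²/2)/200000 = 143/28125000 m
Load 3 — point force P=-17 kN at a=2 m (b=L-a=2):
  y_3 = -Pa²(L-x)²(3bL-(3b+a)(L-x))/(6L³EI)  [x>a] = -(-17)·2²·(4-(16/5))²·(3·2·4-(3·2+2)·(4-(16/5)))/(6·4³·200000) = 187/18750000 m
Superposition: y = Σ y_i = 20527/1406250000 m ≈ 0.000015 m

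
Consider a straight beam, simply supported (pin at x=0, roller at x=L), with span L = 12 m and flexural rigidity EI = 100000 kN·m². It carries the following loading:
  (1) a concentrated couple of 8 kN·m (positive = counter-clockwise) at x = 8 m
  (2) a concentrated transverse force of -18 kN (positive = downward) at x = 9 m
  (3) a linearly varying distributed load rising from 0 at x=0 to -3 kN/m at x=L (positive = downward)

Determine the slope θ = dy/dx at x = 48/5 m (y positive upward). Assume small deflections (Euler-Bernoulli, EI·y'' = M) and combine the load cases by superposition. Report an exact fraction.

Load 1 — applied couple M₀=8 kN·m at a=8 m (b=L-a=4):
  θ_1 = (M₀x²/(2L)-M₀(x-a)+C₁)/EI  [x>a] with C₁=M₀(3b²-L²)/(6L)=-32/3 = (8·(48/5)²/(2·12)-8·((48/5)-8)+(-32/3))/100000 = 17/234375 rad
Load 2 — point force P=-18 kN at a=9 m (b=L-a=3):
  θ_2 = -Pa(2L²-6Lx+3x²+a²)/(6LEI)  [x>a] = -(-18)·9·(2·12²-6·12·(48/5)+3·(48/5)²+9²)/(6·12·100000) = -10287/10000000 rad
Load 3 — triangular load w₀=-3 kN/m (0→w₀ over full span):
  θ_3 = -w₀(7L⁴-30L²x²+15x⁴)/(360LEI) = -(-3)·(7·12⁴-30·12²·(48/5)²+15·(48/5)⁴)/(360·12·100000) = -6813/7812500 rad
Superposition: θ = Σ θ_i = -1371173/750000000 rad ≈ -0.001828 rad

θ(48/5) = -1371173/750000000 rad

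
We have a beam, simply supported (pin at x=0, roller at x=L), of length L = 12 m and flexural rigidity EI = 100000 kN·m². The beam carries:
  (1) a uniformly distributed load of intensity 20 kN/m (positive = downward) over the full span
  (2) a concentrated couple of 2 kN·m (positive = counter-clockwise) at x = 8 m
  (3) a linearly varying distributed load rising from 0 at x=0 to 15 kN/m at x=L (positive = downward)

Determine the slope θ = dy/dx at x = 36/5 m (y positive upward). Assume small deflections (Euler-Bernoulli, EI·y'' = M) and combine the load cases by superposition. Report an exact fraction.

Load 1 — uniform load w=20 kN/m over full span:
  θ_1 = -w(L³-6Lx²+4x³)/(24EI) = -20·(12³-6·12·(36/5)²+4·(36/5)³)/(24·100000) = 333/78125 rad
Load 2 — applied couple M₀=2 kN·m at a=8 m (b=L-a=4):
  θ_2 = (M₀x²/(2L)+C₁)/EI  [x≤a] with C₁=M₀(3b²-L²)/(6L)=-8/3 = (2·(36/5)²/(2·12)+(-8/3))/100000 = 31/1875000 rad
Load 3 — triangular load w₀=15 kN/m (0→w₀ over full span):
  θ_3 = -w₀(7L⁴-30L²x²+15x⁴)/(360LEI) = -15·(7·12⁴-30·12²·(36/5)²+15·(36/5)⁴)/(360·12·100000) = 522/390625 rad
Superposition: θ = Σ θ_i = 52643/9375000 rad ≈ 0.005615 rad

θ(36/5) = 52643/9375000 rad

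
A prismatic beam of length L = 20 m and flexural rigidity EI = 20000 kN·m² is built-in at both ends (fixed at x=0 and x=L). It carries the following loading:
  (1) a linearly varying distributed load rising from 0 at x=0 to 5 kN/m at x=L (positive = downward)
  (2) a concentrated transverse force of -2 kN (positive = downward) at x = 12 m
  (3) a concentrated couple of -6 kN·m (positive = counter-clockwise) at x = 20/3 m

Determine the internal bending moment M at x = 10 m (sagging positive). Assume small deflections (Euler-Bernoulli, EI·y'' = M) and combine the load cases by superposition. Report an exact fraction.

M(10) = 607/15 kN·m

Load 1 — triangular load w₀=5 kN/m (0→w₀ over full span):
  M_1 = 3w₀Lx/20 - w₀L²/30 - w₀x³/(6L) = 3·5·20·10/20 - 5·20²/30 - 5·10³/(6·20) = 125/3 kN·m
Load 2 — point force P=-2 kN at a=12 m (b=L-a=8):
  M_2 = Pb²(3a+b)x/L³ - Pab²/L²  [x≤a] = (-2)·8²·(3·12+8)·10/20³ - (-2)·12·8²/20² = -16/5 kN·m
Load 3 — applied couple M₀=-6 kN·m at a=20/3 m (b=L-a=40/3):
  M_3 = R_Ax - M_A - M₀  [x>a] with R_A=-2/5, M_A=0 = (-2/5)·10 - 0 - (-6) = 2 kN·m
Superposition: M = Σ M_i = 607/15 kN·m ≈ 40.466667 kN·m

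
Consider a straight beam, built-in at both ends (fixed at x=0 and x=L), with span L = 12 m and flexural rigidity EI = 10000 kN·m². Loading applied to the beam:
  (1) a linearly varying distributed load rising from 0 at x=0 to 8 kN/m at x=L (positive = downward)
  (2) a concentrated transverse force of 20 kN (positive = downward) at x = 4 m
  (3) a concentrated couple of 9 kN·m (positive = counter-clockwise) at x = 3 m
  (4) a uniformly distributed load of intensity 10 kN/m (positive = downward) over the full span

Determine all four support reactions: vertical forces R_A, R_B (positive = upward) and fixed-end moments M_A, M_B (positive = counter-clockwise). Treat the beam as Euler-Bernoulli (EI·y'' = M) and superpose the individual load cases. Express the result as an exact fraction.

R_A = 389053/4320 kN, M_A = 138433/720 kN·m, R_B = 423107/4320 kN, M_B = -138647/720 kN·m

Load 1 — triangular load w₀=8 kN/m (0→w₀ over full span):
  R_A = 3w₀L/20 = 3·8·12/20 = 72/5 kN
  M_A = w₀L²/30 = 8·12²/30 = 192/5 kN·m
  R_B = 7w₀L/20 = 7·8·12/20 = 168/5 kN
  M_B = -w₀L²/20 = -8·12²/20 = -288/5 kN·m
Load 2 — point force P=20 kN at a=4 m (b=L-a=8):
  R_A = Pb²(3a+b)/L³ = 20·8²·(3·4+8)/12³ = 400/27 kN
  M_A = Pab²/L² = 20·4·8²/12² = 320/9 kN·m
  R_B = Pa²(a+3b)/L³ = 20·4²·(4+3·8)/12³ = 140/27 kN
  M_B = -Pa²b/L² = -20·4²·8/12² = -160/9 kN·m
Load 3 — applied couple M₀=9 kN·m at a=3 m (b=L-a=9):
  R_A = 6M₀ab/L³ = 6·9·3·9/12³ = 27/32 kN
  M_A = M₀b(2a-b)/L² = 9·9·(2·3-9)/12² = -27/16 kN·m
  R_B = -6M₀ab/L³ = -6·9·3·9/12³ = -27/32 kN
  M_B = M₀a(2b-a)/L² = 9·3·(2·9-3)/12² = 45/16 kN·m
Load 4 — uniform load w=10 kN/m over full span:
  R_A = wL/2 = 10·12/2 = 60 kN
  M_A = wL²/12 = 10·12²/12 = 120 kN·m
  R_B = wL/2 = 10·12/2 = 60 kN
  M_B = -wL²/12 = -10·12²/12 = -120 kN·m
Superposition: R_A = 389053/4320 kN, M_A = 138433/720 kN·m, R_B = 423107/4320 kN, M_B = -138647/720 kN·m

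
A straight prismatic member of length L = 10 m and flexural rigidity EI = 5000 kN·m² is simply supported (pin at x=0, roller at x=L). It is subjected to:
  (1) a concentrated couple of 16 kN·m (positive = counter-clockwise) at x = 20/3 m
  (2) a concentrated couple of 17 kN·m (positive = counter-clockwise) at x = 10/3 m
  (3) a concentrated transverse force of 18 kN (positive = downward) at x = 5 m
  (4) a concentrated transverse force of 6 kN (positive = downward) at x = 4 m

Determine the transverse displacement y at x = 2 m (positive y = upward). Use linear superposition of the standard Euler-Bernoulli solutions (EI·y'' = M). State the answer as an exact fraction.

Load 1 — applied couple M₀=16 kN·m at a=20/3 m (b=L-a=10/3):
  y_1 = (M₀x³/(6L)+C₁x)/EI  [x≤a] with C₁=M₀(3b²-L²)/(6L)=-160/9 = (16·2³/(6·10)+(-160/9)·2)/5000 = -188/28125 m
Load 2 — applied couple M₀=17 kN·m at a=10/3 m (b=L-a=20/3):
  y_2 = (M₀x³/(6L)+C₁x)/EI  [x≤a] with C₁=M₀(3b²-L²)/(6L)=85/9 = (17·2³/(6·10)+(85/9)·2)/5000 = 119/28125 m
Load 3 — point force P=18 kN at a=5 m (b=L-a=5):
  y_3 = -Pbx(L²-b²-x²)/(6LEI)  [x≤a] = -18·5·2·(10²-5²-2²)/(6·10·5000) = -213/5000 m
Load 4 — point force P=6 kN at a=4 m (b=L-a=6):
  y_4 = -Pbx(L²-b²-x²)/(6LEI)  [x≤a] = -6·6·2·(10²-6²-2²)/(6·10·5000) = -9/625 m
Superposition: y = Σ y_i = -4459/75000 m ≈ -0.059453 m

y(2) = -4459/75000 m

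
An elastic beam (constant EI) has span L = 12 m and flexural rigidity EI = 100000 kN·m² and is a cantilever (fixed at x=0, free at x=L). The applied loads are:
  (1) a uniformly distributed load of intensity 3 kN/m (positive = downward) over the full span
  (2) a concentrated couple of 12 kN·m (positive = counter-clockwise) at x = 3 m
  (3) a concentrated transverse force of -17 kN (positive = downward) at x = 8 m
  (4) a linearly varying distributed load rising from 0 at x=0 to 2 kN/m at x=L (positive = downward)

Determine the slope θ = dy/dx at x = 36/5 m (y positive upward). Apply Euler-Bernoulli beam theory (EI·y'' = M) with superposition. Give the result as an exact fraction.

θ(36/5) = -98901/15625000 rad

Load 1 — uniform load w=3 kN/m over full span:
  θ_1 = -wx(x²-3Lx+3L²)/(6EI) = -3·(36/5)·((36/5)²-3·12·(36/5)+3·12²)/(6·100000) = -3159/390625 rad
Load 2 — applied couple M₀=12 kN·m at a=3 m (b=L-a=9):
  θ_2 = M₀a/EI  [x>a] = 12·3/100000 = 9/25000 rad
Load 3 — point force P=-17 kN at a=8 m (b=L-a=4):
  θ_3 = -Px(2a-x)/(2EI)  [x≤a] = -(-17)·(36/5)·(2·8-(36/5))/(2·100000) = 1683/312500 rad
Load 4 — triangular load w₀=2 kN/m (0→w₀ over full span):
  θ_4 = (w₀Lx²/4-w₀L²x/3-w₀x⁴/(24L))/EI = (2·12·(36/5)²/4-2·12²·(36/5)/3-2·(36/5)⁴/(24·12))/100000 = -15579/3906250 rad
Superposition: θ = Σ θ_i = -98901/15625000 rad ≈ -0.006330 rad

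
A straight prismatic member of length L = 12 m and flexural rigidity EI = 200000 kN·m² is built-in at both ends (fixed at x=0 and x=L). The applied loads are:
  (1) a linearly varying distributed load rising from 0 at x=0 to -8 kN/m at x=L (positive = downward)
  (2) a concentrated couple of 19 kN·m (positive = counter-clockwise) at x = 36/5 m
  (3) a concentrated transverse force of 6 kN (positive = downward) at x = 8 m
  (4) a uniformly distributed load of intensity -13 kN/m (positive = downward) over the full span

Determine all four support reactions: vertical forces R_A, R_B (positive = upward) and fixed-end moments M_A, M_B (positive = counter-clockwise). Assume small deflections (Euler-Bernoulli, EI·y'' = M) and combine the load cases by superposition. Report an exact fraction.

Load 1 — triangular load w₀=-8 kN/m (0→w₀ over full span):
  R_A = 3w₀L/20 = 3·(-8)·12/20 = -72/5 kN
  M_A = w₀L²/30 = (-8)·12²/30 = -192/5 kN·m
  R_B = 7w₀L/20 = 7·(-8)·12/20 = -168/5 kN
  M_B = -w₀L²/20 = -(-8)·12²/20 = 288/5 kN·m
Load 2 — applied couple M₀=19 kN·m at a=36/5 m (b=L-a=24/5):
  R_A = 6M₀ab/L³ = 6·19·(36/5)·(24/5)/12³ = 57/25 kN
  M_A = M₀b(2a-b)/L² = 19·(24/5)·(2·(36/5)-(24/5))/12² = 152/25 kN·m
  R_B = -6M₀ab/L³ = -6·19·(36/5)·(24/5)/12³ = -57/25 kN
  M_B = M₀a(2b-a)/L² = 19·(36/5)·(2·(24/5)-(36/5))/12² = 57/25 kN·m
Load 3 — point force P=6 kN at a=8 m (b=L-a=4):
  R_A = Pb²(3a+b)/L³ = 6·4²·(3·8+4)/12³ = 14/9 kN
  M_A = Pab²/L² = 6·8·4²/12² = 16/3 kN·m
  R_B = Pa²(a+3b)/L³ = 6·8²·(8+3·4)/12³ = 40/9 kN
  M_B = -Pa²b/L² = -6·8²·4/12² = -32/3 kN·m
Load 4 — uniform load w=-13 kN/m over full span:
  R_A = wL/2 = (-13)·12/2 = -78 kN
  M_A = wL²/12 = (-13)·12²/12 = -156 kN·m
  R_B = wL/2 = (-13)·12/2 = -78 kN
  M_B = -wL²/12 = -(-13)·12²/12 = 156 kN·m
Superposition: R_A = -19927/225 kN, M_A = -13724/75 kN·m, R_B = -24623/225 kN, M_B = 15391/75 kN·m

R_A = -19927/225 kN, M_A = -13724/75 kN·m, R_B = -24623/225 kN, M_B = 15391/75 kN·m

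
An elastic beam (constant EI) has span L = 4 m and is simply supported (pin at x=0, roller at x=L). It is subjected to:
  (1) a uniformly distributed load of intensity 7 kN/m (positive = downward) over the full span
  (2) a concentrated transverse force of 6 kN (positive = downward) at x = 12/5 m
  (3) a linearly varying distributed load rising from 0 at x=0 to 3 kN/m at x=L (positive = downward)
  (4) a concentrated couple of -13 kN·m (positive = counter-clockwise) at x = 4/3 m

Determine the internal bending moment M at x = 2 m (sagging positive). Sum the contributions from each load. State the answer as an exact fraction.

Load 1 — uniform load w=7 kN/m over full span:
  M_1 = wx(L-x)/2 = 7·2·(4-2)/2 = 14 kN·m
Load 2 — point force P=6 kN at a=12/5 m (b=L-a=8/5):
  M_2 = Pbx/L  [x≤a] = 6·(8/5)·2/4 = 24/5 kN·m
Load 3 — triangular load w₀=3 kN/m (0→w₀ over full span):
  M_3 = w₀Lx/6 - w₀x³/(6L) = 3·4·2/6 - 3·2³/(6·4) = 3 kN·m
Load 4 — applied couple M₀=-13 kN·m at a=4/3 m (b=L-a=8/3):
  M_4 = M₀x/L - M₀  [x>a] = (-13)·2/4 - (-13) = 13/2 kN·m
Superposition: M = Σ M_i = 283/10 kN·m ≈ 28.300000 kN·m

M(2) = 283/10 kN·m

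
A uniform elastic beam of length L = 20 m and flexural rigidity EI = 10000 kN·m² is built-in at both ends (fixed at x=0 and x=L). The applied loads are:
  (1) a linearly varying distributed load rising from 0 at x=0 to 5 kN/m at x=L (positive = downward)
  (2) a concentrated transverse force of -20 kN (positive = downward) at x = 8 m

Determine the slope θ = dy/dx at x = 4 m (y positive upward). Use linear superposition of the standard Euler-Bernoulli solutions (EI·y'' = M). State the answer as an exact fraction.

θ(4) = -106/46875 rad

Load 1 — triangular load w₀=5 kN/m (0→w₀ over full span):
  θ_1 = -w₀(2x(L-x)(L-2x)(x+2L)+x²(L-x)²)/(120LEI) = -5·(2·4·(20-4)·(20-2·4)·(4+2·20)+4²·(20-4)²)/(120·20·10000) = -28/1875 rad
Load 2 — point force P=-20 kN at a=8 m (b=L-a=12):
  θ_2 = -Pb²x(2aL-(3a+b)x)/(2L³EI)  [x≤a] = -(-20)·12²·4·(2·8·20-(3·8+12)·4)/(2·20³·10000) = 198/15625 rad
Superposition: θ = Σ θ_i = -106/46875 rad ≈ -0.002261 rad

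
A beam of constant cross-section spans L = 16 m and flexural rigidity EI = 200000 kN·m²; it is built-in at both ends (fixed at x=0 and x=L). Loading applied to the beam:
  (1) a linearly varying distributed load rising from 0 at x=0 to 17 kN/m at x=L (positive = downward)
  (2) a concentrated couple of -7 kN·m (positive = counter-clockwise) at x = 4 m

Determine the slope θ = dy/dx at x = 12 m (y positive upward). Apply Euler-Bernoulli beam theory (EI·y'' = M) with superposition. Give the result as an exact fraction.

θ(12) = 22689/16000000 rad

Load 1 — triangular load w₀=17 kN/m (0→w₀ over full span):
  θ_1 = -w₀(2x(L-x)(L-2x)(x+2L)+x²(L-x)²)/(120LEI) = -17·(2·12·(16-12)·(16-2·12)·(12+2·16)+12²·(16-12)²)/(120·16·200000) = 697/500000 rad
Load 2 — applied couple M₀=-7 kN·m at a=4 m (b=L-a=12):
  θ_2 = (R_Ax²/2 - M_Ax - M₀(x-a))/EI  [x>a] with R_A=-63/128, M_A=21/16 = ((-63/128)·12²/2 - (21/16)·12 - (-7)·(12-4))/200000 = 77/3200000 rad
Superposition: θ = Σ θ_i = 22689/16000000 rad ≈ 0.001418 rad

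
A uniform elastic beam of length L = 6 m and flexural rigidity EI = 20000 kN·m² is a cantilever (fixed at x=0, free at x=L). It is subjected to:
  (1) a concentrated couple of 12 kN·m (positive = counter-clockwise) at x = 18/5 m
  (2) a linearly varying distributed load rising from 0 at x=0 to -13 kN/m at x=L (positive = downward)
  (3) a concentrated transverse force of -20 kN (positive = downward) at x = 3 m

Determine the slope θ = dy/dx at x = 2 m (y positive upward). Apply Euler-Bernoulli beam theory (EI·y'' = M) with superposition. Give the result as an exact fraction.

Load 1 — applied couple M₀=12 kN·m at a=18/5 m (b=L-a=12/5):
  θ_1 = M₀x/EI  [x≤a] = 12·2/20000 = 3/2500 rad
Load 2 — triangular load w₀=-13 kN/m (0→w₀ over full span):
  θ_2 = (w₀Lx²/4-w₀L²x/3-w₀x⁴/(24L))/EI = ((-13)·6·2²/4-(-13)·6²·2/3-(-13)·2⁴/(24·6))/20000 = 2119/180000 rad
Load 3 — point force P=-20 kN at a=3 m (b=L-a=3):
  θ_3 = -Px(2a-x)/(2EI)  [x≤a] = -(-20)·2·(2·3-2)/(2·20000) = 1/250 rad
Superposition: θ = Σ θ_i = 611/36000 rad ≈ 0.016972 rad

θ(2) = 611/36000 rad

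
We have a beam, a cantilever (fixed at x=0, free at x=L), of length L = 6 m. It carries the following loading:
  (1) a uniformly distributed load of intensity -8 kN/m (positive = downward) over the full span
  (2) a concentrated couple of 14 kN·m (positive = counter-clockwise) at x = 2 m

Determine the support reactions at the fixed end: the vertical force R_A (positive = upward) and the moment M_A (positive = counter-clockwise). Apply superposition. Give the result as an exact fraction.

R_A = -48 kN, M_A = -158 kN·m

Load 1 — uniform load w=-8 kN/m over full span:
  R_A = wL = (-8)·6 = -48 kN
  M_A = wL²/2 = (-8)·6²/2 = -144 kN·m
Load 2 — applied couple M₀=14 kN·m at a=2 m (b=L-a=4):
  R_A = 0 kN
  M_A = -M₀ = -14 kN·m
Superposition: R_A = -48 kN, M_A = -158 kN·m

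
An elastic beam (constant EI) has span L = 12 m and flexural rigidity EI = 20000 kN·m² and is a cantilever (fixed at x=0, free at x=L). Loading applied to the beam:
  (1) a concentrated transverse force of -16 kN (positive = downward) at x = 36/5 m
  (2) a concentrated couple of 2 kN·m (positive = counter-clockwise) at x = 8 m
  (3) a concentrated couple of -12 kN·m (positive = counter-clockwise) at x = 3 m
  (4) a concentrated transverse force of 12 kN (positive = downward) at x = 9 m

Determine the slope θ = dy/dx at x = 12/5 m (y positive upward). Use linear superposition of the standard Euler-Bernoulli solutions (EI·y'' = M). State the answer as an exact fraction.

θ(12/5) = -57/62500 rad

Load 1 — point force P=-16 kN at a=36/5 m (b=L-a=24/5):
  θ_1 = -Px(2a-x)/(2EI)  [x≤a] = -(-16)·(12/5)·(2·(36/5)-(12/5))/(2·20000) = 36/3125 rad
Load 2 — applied couple M₀=2 kN·m at a=8 m (b=L-a=4):
  θ_2 = M₀x/EI  [x≤a] = 2·(12/5)/20000 = 3/12500 rad
Load 3 — applied couple M₀=-12 kN·m at a=3 m (b=L-a=9):
  θ_3 = M₀x/EI  [x≤a] = (-12)·(12/5)/20000 = -9/6250 rad
Load 4 — point force P=12 kN at a=9 m (b=L-a=3):
  θ_4 = -Px(2a-x)/(2EI)  [x≤a] = -12·(12/5)·(2·9-(12/5))/(2·20000) = -351/31250 rad
Superposition: θ = Σ θ_i = -57/62500 rad ≈ -0.000912 rad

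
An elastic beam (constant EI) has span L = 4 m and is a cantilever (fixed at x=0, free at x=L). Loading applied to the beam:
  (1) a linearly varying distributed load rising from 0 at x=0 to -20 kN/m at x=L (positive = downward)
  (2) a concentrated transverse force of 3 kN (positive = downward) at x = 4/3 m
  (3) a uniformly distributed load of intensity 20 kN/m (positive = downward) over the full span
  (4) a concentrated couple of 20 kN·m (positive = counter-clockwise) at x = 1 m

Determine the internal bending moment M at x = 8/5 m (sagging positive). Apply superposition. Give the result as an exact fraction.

Load 1 — triangular load w₀=-20 kN/m (0→w₀ over full span):
  M_1 = w₀Lx/2 - w₀L²/3 - w₀x³/(6L) = (-20)·4·(8/5)/2 - (-20)·4²/3 - (-20)·(8/5)³/(6·4) = 1152/25 kN·m
Load 2 — point force P=3 kN at a=4/3 m (b=L-a=8/3):
  M_2 = 0  [x>a] = 0 kN·m
Load 3 — uniform load w=20 kN/m over full span:
  M_3 = -w(L-x)²/2 = -20·(4-(8/5))²/2 = -288/5 kN·m
Load 4 — applied couple M₀=20 kN·m at a=1 m (b=L-a=3):
  M_4 = 0  [x>a] = 0 kN·m
Superposition: M = Σ M_i = -288/25 kN·m ≈ -11.520000 kN·m

M(8/5) = -288/25 kN·m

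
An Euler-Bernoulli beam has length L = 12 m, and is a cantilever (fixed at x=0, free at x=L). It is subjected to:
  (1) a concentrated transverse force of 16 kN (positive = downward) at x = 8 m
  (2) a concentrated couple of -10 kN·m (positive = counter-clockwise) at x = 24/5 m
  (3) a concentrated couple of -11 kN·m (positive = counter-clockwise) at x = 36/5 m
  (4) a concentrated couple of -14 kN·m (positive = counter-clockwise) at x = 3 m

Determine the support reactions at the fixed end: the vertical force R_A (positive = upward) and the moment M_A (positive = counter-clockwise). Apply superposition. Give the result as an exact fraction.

R_A = 16 kN, M_A = 163 kN·m

Load 1 — point force P=16 kN at a=8 m (b=L-a=4):
  R_A = P = 16 kN
  M_A = Pa = 16·8 = 128 kN·m
Load 2 — applied couple M₀=-10 kN·m at a=24/5 m (b=L-a=36/5):
  R_A = 0 kN
  M_A = -M₀ = -(-10) = 10 kN·m
Load 3 — applied couple M₀=-11 kN·m at a=36/5 m (b=L-a=24/5):
  R_A = 0 kN
  M_A = -M₀ = -(-11) = 11 kN·m
Load 4 — applied couple M₀=-14 kN·m at a=3 m (b=L-a=9):
  R_A = 0 kN
  M_A = -M₀ = -(-14) = 14 kN·m
Superposition: R_A = 16 kN, M_A = 163 kN·m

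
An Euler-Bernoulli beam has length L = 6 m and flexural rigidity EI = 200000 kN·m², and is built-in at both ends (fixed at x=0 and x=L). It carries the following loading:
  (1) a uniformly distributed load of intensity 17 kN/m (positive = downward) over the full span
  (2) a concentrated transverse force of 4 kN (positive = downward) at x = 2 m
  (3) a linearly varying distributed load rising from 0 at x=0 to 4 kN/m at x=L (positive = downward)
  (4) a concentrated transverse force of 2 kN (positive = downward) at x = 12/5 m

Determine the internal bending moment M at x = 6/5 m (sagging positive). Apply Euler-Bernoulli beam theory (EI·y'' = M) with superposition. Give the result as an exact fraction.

M(6/5) = -1803/625 kN·m

Load 1 — uniform load w=17 kN/m over full span:
  M_1 = wLx/2 - wL²/12 - wx²/2 = 17·6·(6/5)/2 - 17·6²/12 - 17·(6/5)²/2 = -51/25 kN·m
Load 2 — point force P=4 kN at a=2 m (b=L-a=4):
  M_2 = Pb²(3a+b)x/L³ - Pab²/L²  [x≤a] = 4·4²·(3·2+4)·(6/5)/6³ - 4·2·4²/6² = 0 kN·m
Load 3 — triangular load w₀=4 kN/m (0→w₀ over full span):
  M_3 = 3w₀Lx/20 - w₀L²/30 - w₀x³/(6L) = 3·4·6·(6/5)/20 - 4·6²/30 - 4·(6/5)³/(6·6) = -84/125 kN·m
Load 4 — point force P=2 kN at a=12/5 m (b=L-a=18/5):
  M_4 = Pb²(3a+b)x/L³ - Pab²/L²  [x≤a] = 2·(18/5)²·(3·(12/5)+(18/5))·(6/5)/6³ - 2·(12/5)·(18/5)²/6² = -108/625 kN·m
Superposition: M = Σ M_i = -1803/625 kN·m ≈ -2.884800 kN·m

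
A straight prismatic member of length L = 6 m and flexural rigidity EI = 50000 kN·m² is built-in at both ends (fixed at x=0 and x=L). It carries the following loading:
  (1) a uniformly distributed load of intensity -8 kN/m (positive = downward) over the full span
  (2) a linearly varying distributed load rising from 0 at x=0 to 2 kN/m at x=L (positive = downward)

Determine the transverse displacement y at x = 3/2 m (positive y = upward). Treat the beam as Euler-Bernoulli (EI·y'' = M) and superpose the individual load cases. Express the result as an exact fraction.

y(3/2) = 17253/64000000 m

Load 1 — uniform load w=-8 kN/m over full span:
  y_1 = -wx²(L-x)²/(24EI) = -(-8)·(3/2)²·(6-(3/2))²/(24·50000) = 243/800000 m
Load 2 — triangular load w₀=2 kN/m (0→w₀ over full span):
  y_2 = -w₀x²(L-x)²(x+2L)/(120LEI) = -2·(3/2)²·(6-(3/2))²·((3/2)+2·6)/(120·6·50000) = -2187/64000000 m
Superposition: y = Σ y_i = 17253/64000000 m ≈ 0.000270 m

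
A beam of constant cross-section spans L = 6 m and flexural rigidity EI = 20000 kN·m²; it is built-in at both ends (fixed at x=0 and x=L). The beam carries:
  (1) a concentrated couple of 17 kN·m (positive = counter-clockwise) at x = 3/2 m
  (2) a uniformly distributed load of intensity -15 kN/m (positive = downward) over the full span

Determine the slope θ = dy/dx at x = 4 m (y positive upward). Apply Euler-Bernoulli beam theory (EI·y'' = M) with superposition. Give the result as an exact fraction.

Load 1 — applied couple M₀=17 kN·m at a=3/2 m (b=L-a=9/2):
  θ_1 = (R_Ax²/2 - M_Ax - M₀(x-a))/EI  [x>a] with R_A=51/16, M_A=-51/16 = ((51/16)·4²/2 - (-51/16)·4 - 17·(4-(3/2)))/20000 = -17/80000 rad
Load 2 — uniform load w=-15 kN/m over full span:
  θ_2 = -wx(L-x)(L-2x)/(12EI) = -(-15)·4·(6-4)·(6-2·4)/(12·20000) = -1/1000 rad
Superposition: θ = Σ θ_i = -97/80000 rad ≈ -0.001213 rad

θ(4) = -97/80000 rad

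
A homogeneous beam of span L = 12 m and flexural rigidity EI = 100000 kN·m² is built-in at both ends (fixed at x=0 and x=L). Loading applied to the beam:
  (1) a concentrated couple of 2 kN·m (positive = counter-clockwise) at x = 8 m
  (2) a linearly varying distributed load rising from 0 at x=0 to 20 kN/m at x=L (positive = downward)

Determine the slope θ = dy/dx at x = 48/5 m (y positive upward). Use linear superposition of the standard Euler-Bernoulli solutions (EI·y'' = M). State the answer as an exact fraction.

Load 1 — applied couple M₀=2 kN·m at a=8 m (b=L-a=4):
  θ_1 = (R_Ax²/2 - M_Ax - M₀(x-a))/EI  [x>a] with R_A=2/9, M_A=2/3 = ((2/9)·(48/5)²/2 - (2/3)·(48/5) - 2·((48/5)-8))/100000 = 1/156250 rad
Load 2 — triangular load w₀=20 kN/m (0→w₀ over full span):
  θ_2 = -w₀(2x(L-x)(L-2x)(x+2L)+x²(L-x)²)/(120LEI) = -20·(2·(48/5)·(12-(48/5))·(12-2·(48/5))·((48/5)+2·12)+(48/5)²·(12-(48/5))²)/(120·12·100000) = 576/390625 rad
Superposition: θ = Σ θ_i = 1157/781250 rad ≈ 0.001481 rad

θ(48/5) = 1157/781250 rad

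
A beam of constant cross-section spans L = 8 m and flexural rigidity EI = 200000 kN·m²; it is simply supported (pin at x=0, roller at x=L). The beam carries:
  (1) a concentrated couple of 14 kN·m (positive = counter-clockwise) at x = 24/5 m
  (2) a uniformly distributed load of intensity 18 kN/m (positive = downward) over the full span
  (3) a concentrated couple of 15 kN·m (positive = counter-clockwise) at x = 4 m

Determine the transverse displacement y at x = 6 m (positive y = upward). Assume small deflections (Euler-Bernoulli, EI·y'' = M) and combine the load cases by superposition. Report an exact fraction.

y(6) = -34091/10000000 m

Load 1 — applied couple M₀=14 kN·m at a=24/5 m (b=L-a=16/5):
  y_1 = (M₀x³/(6L)-M₀(x-a)²/2+C₁x)/EI  [x>a] with C₁=M₀(3b²-L²)/(6L)=-728/75 = (14·6³/(6·8)-14·(6-(24/5))²/2+(-728/75)·6)/200000 = -133/5000000 m
Load 2 — uniform load w=18 kN/m over full span:
  y_2 = -wx(L³-2Lx²+x³)/(24EI) = -18·6·(8³-2·8·6²+6³)/(24·200000) = -171/50000 m
Load 3 — applied couple M₀=15 kN·m at a=4 m (b=L-a=4):
  y_3 = (M₀x³/(6L)-M₀(x-a)²/2+C₁x)/EI  [x>a] with C₁=M₀(3b²-L²)/(6L)=-5 = (15·6³/(6·8)-15·(6-4)²/2+(-5)·6)/200000 = 3/80000 m
Superposition: y = Σ y_i = -34091/10000000 m ≈ -0.003409 m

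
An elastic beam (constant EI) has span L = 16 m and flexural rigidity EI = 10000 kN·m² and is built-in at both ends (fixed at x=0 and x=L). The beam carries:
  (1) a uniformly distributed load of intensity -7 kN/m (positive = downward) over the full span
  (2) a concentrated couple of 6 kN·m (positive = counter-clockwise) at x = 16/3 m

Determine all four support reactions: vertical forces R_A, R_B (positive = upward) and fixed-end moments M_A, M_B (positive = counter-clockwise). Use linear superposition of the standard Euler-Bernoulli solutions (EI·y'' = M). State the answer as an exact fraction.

R_A = -111/2 kN, M_A = -448/3 kN·m, R_B = -113/2 kN, M_B = 454/3 kN·m

Load 1 — uniform load w=-7 kN/m over full span:
  R_A = wL/2 = (-7)·16/2 = -56 kN
  M_A = wL²/12 = (-7)·16²/12 = -448/3 kN·m
  R_B = wL/2 = (-7)·16/2 = -56 kN
  M_B = -wL²/12 = -(-7)·16²/12 = 448/3 kN·m
Load 2 — applied couple M₀=6 kN·m at a=16/3 m (b=L-a=32/3):
  R_A = 6M₀ab/L³ = 6·6·(16/3)·(32/3)/16³ = 1/2 kN
  M_A = M₀b(2a-b)/L² = 6·(32/3)·(2·(16/3)-(32/3))/16² = 0 kN·m
  R_B = -6M₀ab/L³ = -6·6·(16/3)·(32/3)/16³ = -1/2 kN
  M_B = M₀a(2b-a)/L² = 6·(16/3)·(2·(32/3)-(16/3))/16² = 2 kN·m
Superposition: R_A = -111/2 kN, M_A = -448/3 kN·m, R_B = -113/2 kN, M_B = 454/3 kN·m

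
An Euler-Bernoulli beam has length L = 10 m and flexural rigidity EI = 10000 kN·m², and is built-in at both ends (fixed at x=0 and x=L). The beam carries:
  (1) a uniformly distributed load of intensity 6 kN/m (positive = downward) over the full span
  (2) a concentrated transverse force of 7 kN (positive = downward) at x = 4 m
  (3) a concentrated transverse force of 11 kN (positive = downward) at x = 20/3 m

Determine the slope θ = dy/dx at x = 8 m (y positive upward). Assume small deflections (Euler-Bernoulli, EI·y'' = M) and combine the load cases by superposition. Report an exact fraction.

Load 1 — uniform load w=6 kN/m over full span:
  θ_1 = -wx(L-x)(L-2x)/(12EI) = -6·8·(10-8)·(10-2·8)/(12·10000) = 3/625 rad
Load 2 — point force P=7 kN at a=4 m (b=L-a=6):
  θ_2 = Pa²(L-x)(2bL-(3b+a)(L-x))/(2L³EI)  [x>a] = 7·4²·(10-8)·(2·6·10-(3·6+4)·(10-8))/(2·10³·10000) = 133/156250 rad
Load 3 — point force P=11 kN at a=20/3 m (b=L-a=10/3):
  θ_3 = Pa²(L-x)(2bL-(3b+a)(L-x))/(2L³EI)  [x>a] = 11·(20/3)²·(10-8)·(2·(10/3)·10-(3·(10/3)+(20/3))·(10-8))/(2·10³·10000) = 11/6750 rad
Superposition: θ = Σ θ_i = 15358/2109375 rad ≈ 0.007281 rad

θ(8) = 15358/2109375 rad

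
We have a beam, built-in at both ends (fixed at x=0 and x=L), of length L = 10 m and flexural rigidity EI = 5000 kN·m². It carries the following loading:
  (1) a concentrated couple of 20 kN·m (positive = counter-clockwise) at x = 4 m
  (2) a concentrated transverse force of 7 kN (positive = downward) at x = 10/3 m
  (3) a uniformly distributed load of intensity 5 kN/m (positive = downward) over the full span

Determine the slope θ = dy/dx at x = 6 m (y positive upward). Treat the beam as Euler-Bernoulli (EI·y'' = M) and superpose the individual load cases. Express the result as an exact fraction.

θ(6) = 1331/281250 rad

Load 1 — applied couple M₀=20 kN·m at a=4 m (b=L-a=6):
  θ_1 = (R_Ax²/2 - M_Ax - M₀(x-a))/EI  [x>a] with R_A=72/25, M_A=12/5 = ((72/25)·6²/2 - (12/5)·6 - 20·(6-4))/5000 = -8/15625 rad
Load 2 — point force P=7 kN at a=10/3 m (b=L-a=20/3):
  θ_2 = Pa²(L-x)(2bL-(3b+a)(L-x))/(2L³EI)  [x>a] = 7·(10/3)²·(10-6)·(2·(20/3)·10-(3·(20/3)+(10/3))·(10-6))/(2·10³·5000) = 7/5625 rad
Load 3 — uniform load w=5 kN/m over full span:
  θ_3 = -wx(L-x)(L-2x)/(12EI) = -5·6·(10-6)·(10-2·6)/(12·5000) = 1/250 rad
Superposition: θ = Σ θ_i = 1331/281250 rad ≈ 0.004732 rad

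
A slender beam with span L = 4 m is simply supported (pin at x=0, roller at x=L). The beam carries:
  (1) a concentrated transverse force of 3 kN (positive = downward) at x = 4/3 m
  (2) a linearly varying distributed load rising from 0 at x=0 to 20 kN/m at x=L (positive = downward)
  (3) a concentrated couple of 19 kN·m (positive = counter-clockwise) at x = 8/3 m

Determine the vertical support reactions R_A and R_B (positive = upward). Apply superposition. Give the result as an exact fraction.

Load 1 — point force P=3 kN at a=4/3 m (b=L-a=8/3):
  R_A = Pb/L = 3·(8/3)/4 = 2 kN
  R_B = Pa/L = 3·(4/3)/4 = 1 kN
Load 2 — triangular load w₀=20 kN/m (0→w₀ over full span):
  R_A = w₀L/6 = 20·4/6 = 40/3 kN
  R_B = w₀L/3 = 20·4/3 = 80/3 kN
Load 3 — applied couple M₀=19 kN·m at a=8/3 m (b=L-a=4/3):
  R_A = M₀/L = 19/4 kN
  R_B = -M₀/L = -19/4 kN
Superposition: R_A = 241/12 kN, R_B = 275/12 kN

R_A = 241/12 kN, R_B = 275/12 kN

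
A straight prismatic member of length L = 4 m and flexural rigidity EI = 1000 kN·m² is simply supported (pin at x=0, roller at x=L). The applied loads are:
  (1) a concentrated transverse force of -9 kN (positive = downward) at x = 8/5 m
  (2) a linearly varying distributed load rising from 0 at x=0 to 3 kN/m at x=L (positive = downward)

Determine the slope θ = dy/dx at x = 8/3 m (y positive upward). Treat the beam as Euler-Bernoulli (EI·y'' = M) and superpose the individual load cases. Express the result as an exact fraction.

θ(8/3) = -3881/1265625 rad

Load 1 — point force P=-9 kN at a=8/5 m (b=L-a=12/5):
  θ_1 = -Pa(2L²-6Lx+3x²+a²)/(6LEI)  [x>a] = -(-9)·(8/5)·(2·4²-6·4·(8/3)+3·(8/3)²+(8/5)²)/(6·4·1000) = -76/15625 rad
Load 2 — triangular load w₀=3 kN/m (0→w₀ over full span):
  θ_2 = -w₀(7L⁴-30L²x²+15x⁴)/(360LEI) = -3·(7·4⁴-30·4²·(8/3)²+15·(8/3)⁴)/(360·4·1000) = 91/50625 rad
Superposition: θ = Σ θ_i = -3881/1265625 rad ≈ -0.003066 rad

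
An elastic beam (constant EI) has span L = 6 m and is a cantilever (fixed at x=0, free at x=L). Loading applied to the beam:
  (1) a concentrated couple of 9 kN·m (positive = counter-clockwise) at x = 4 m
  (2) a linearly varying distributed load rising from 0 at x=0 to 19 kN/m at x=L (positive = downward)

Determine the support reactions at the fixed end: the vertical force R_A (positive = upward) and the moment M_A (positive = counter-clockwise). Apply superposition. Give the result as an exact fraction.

Load 1 — applied couple M₀=9 kN·m at a=4 m (b=L-a=2):
  R_A = 0 kN
  M_A = -M₀ = -9 kN·m
Load 2 — triangular load w₀=19 kN/m (0→w₀ over full span):
  R_A = w₀L/2 = 19·6/2 = 57 kN
  M_A = w₀L²/3 = 19·6²/3 = 228 kN·m
Superposition: R_A = 57 kN, M_A = 219 kN·m

R_A = 57 kN, M_A = 219 kN·m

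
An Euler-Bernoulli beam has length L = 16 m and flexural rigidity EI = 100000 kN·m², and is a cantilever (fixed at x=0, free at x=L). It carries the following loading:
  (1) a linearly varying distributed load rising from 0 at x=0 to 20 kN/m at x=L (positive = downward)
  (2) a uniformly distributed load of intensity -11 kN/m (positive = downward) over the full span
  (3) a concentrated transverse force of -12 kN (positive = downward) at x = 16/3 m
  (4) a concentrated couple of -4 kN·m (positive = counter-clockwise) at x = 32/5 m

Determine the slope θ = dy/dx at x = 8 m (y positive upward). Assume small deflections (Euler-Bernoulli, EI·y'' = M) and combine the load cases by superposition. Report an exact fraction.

θ(8) = -952/46875 rad

Load 1 — triangular load w₀=20 kN/m (0→w₀ over full span):
  θ_1 = (w₀Lx²/4-w₀L²x/3-w₀x⁴/(24L))/EI = (20·16·8²/4-20·16²·8/3-20·8⁴/(24·16))/100000 = -164/1875 rad
Load 2 — uniform load w=-11 kN/m over full span:
  θ_2 = -wx(x²-3Lx+3L²)/(6EI) = -(-11)·8·(8²-3·16·8+3·16²)/(6·100000) = 616/9375 rad
Load 3 — point force P=-12 kN at a=16/3 m (b=L-a=32/3):
  θ_3 = -Pa²/(2EI)  [x>a] = -(-12)·(16/3)²/(2·100000) = 16/9375 rad
Load 4 — applied couple M₀=-4 kN·m at a=32/5 m (b=L-a=48/5):
  θ_4 = M₀a/EI  [x>a] = (-4)·(32/5)/100000 = -4/15625 rad
Superposition: θ = Σ θ_i = -952/46875 rad ≈ -0.020309 rad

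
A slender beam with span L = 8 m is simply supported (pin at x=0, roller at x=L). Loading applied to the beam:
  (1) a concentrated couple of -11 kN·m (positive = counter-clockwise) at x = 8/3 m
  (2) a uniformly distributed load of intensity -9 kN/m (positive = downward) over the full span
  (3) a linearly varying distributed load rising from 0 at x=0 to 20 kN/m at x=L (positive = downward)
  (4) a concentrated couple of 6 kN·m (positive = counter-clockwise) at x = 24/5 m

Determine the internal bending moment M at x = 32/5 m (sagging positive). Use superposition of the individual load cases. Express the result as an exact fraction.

Load 1 — applied couple M₀=-11 kN·m at a=8/3 m (b=L-a=16/3):
  M_1 = M₀x/L - M₀  [x>a] = (-11)·(32/5)/8 - (-11) = 11/5 kN·m
Load 2 — uniform load w=-9 kN/m over full span:
  M_2 = wx(L-x)/2 = (-9)·(32/5)·(8-(32/5))/2 = -1152/25 kN·m
Load 3 — triangular load w₀=20 kN/m (0→w₀ over full span):
  M_3 = w₀Lx/6 - w₀x³/(6L) = 20·8·(32/5)/6 - 20·(32/5)³/(6·8) = 1536/25 kN·m
Load 4 — applied couple M₀=6 kN·m at a=24/5 m (b=L-a=16/5):
  M_4 = M₀x/L - M₀  [x>a] = 6·(32/5)/8 - 6 = -6/5 kN·m
Superposition: M = Σ M_i = 409/25 kN·m ≈ 16.360000 kN·m

M(32/5) = 409/25 kN·m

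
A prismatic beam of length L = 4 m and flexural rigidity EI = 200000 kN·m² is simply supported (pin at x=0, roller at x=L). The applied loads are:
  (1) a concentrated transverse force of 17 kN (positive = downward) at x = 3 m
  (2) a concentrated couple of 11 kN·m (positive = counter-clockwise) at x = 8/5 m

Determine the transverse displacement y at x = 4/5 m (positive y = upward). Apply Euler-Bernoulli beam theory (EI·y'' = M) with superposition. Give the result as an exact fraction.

Load 1 — point force P=17 kN at a=3 m (b=L-a=1):
  y_1 = -Pbx(L²-b²-x²)/(6LEI)  [x≤a] = -17·1·(4/5)·(4²-1²-(4/5)²)/(6·4·200000) = -6103/150000000 m
Load 2 — applied couple M₀=11 kN·m at a=8/5 m (b=L-a=12/5):
  y_2 = (M₀x³/(6L)+C₁x)/EI  [x≤a] with C₁=M₀(3b²-L²)/(6L)=44/75 = (11·(4/5)³/(6·4)+(44/75)·(4/5))/200000 = 11/3125000 m
Superposition: y = Σ y_i = -223/6000000 m ≈ -0.000037 m

y(4/5) = -223/6000000 m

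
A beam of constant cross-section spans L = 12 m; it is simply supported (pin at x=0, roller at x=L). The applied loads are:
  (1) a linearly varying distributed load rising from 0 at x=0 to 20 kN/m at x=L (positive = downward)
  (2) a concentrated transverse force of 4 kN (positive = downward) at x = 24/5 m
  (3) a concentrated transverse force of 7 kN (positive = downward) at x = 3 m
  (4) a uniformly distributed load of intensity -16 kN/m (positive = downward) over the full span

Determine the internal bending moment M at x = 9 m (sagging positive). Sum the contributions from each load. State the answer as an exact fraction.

M(9) = -969/20 kN·m

Load 1 — triangular load w₀=20 kN/m (0→w₀ over full span):
  M_1 = w₀Lx/6 - w₀x³/(6L) = 20·12·9/6 - 20·9³/(6·12) = 315/2 kN·m
Load 2 — point force P=4 kN at a=24/5 m (b=L-a=36/5):
  M_2 = Pa(L-x)/L  [x>a] = 4·(24/5)·(12-9)/12 = 24/5 kN·m
Load 3 — point force P=7 kN at a=3 m (b=L-a=9):
  M_3 = Pa(L-x)/L  [x>a] = 7·3·(12-9)/12 = 21/4 kN·m
Load 4 — uniform load w=-16 kN/m over full span:
  M_4 = wx(L-x)/2 = (-16)·9·(12-9)/2 = -216 kN·m
Superposition: M = Σ M_i = -969/20 kN·m ≈ -48.450000 kN·m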